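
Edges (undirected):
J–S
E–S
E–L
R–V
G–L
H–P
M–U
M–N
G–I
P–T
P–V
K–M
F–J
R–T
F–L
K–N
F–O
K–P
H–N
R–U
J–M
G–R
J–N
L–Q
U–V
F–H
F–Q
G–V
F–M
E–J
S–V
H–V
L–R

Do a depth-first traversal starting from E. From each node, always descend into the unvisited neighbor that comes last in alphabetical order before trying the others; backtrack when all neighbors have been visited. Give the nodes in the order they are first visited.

Visit E
E → S
S → V
V → U
U → R
R → T
T → P
P → K
K → N
N → M
M → J
J → F
F → Q
Q → L
L → G
G → I
F → O
F → H

E → S → V → U → R → T → P → K → N → M → J → F → Q → L → G → I → O → H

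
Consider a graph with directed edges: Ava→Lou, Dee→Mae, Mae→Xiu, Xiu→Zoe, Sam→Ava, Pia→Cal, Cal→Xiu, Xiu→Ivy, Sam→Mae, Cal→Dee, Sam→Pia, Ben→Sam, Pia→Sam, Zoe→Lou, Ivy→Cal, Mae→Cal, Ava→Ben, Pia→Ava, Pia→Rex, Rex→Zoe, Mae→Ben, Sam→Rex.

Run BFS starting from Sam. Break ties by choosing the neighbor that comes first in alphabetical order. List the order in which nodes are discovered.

Sam -> Ava -> Mae -> Pia -> Rex -> Ben -> Lou -> Cal -> Xiu -> Zoe -> Dee -> Ivy

Visit Sam; enqueue Ava, Mae, Pia, Rex → queue [Ava, Mae, Pia, Rex]
Visit Ava; enqueue Ben, Lou → queue [Mae, Pia, Rex, Ben, Lou]
Visit Mae; enqueue Cal, Xiu → queue [Pia, Rex, Ben, Lou, Cal, Xiu]
Visit Pia → queue [Rex, Ben, Lou, Cal, Xiu]
Visit Rex; enqueue Zoe → queue [Ben, Lou, Cal, Xiu, Zoe]
Visit Ben → queue [Lou, Cal, Xiu, Zoe]
Visit Lou → queue [Cal, Xiu, Zoe]
Visit Cal; enqueue Dee → queue [Xiu, Zoe, Dee]
Visit Xiu; enqueue Ivy → queue [Zoe, Dee, Ivy]
Visit Zoe → queue [Dee, Ivy]
Visit Dee → queue [Ivy]
Visit Ivy → queue []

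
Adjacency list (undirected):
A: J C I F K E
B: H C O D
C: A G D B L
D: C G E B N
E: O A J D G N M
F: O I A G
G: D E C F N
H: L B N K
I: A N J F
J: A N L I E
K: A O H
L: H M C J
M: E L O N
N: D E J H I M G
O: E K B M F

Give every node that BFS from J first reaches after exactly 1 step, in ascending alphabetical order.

A, E, I, L, N

Level 0: J
Level 1: A, E, I, L, N
Level 2: C, D, F, G, H, K, M, O
Level 3: B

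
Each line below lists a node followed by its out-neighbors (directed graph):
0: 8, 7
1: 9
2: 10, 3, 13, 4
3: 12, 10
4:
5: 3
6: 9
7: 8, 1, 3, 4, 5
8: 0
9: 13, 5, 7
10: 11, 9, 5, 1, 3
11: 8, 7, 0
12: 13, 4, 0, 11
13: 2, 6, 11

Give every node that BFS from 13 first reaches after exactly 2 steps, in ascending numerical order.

Level 0: 13
Level 1: 2, 6, 11
Level 2: 0, 3, 4, 7, 8, 9, 10
Level 3: 1, 5, 12

0, 3, 4, 7, 8, 9, 10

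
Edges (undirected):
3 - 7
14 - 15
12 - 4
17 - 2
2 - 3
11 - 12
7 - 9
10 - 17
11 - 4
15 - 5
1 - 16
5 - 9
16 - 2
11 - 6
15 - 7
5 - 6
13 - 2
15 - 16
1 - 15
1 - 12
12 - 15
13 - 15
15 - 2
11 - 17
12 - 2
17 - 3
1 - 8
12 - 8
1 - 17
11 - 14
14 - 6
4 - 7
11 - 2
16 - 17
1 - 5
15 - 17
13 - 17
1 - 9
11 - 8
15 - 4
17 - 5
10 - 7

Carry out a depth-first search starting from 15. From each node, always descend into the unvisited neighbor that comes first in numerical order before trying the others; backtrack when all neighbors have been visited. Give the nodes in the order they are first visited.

15 -> 1 -> 5 -> 6 -> 11 -> 2 -> 3 -> 7 -> 4 -> 12 -> 8 -> 9 -> 10 -> 17 -> 13 -> 16 -> 14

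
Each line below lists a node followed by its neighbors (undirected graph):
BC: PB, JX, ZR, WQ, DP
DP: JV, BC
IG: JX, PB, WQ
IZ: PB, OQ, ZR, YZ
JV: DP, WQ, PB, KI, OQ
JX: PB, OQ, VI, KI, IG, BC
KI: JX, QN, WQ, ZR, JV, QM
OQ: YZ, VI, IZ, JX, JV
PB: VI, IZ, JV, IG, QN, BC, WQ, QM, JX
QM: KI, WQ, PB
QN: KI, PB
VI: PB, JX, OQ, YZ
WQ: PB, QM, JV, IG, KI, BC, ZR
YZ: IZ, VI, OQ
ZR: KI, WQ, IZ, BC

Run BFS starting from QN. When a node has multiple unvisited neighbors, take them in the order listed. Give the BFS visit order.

Visit QN; enqueue KI, PB → queue [KI, PB]
Visit KI; enqueue JX, WQ, ZR, JV, QM → queue [PB, JX, WQ, ZR, JV, QM]
Visit PB; enqueue VI, IZ, IG, BC → queue [JX, WQ, ZR, JV, QM, VI, IZ, IG, BC]
Visit JX; enqueue OQ → queue [WQ, ZR, JV, QM, VI, IZ, IG, BC, OQ]
Visit WQ → queue [ZR, JV, QM, VI, IZ, IG, BC, OQ]
Visit ZR → queue [JV, QM, VI, IZ, IG, BC, OQ]
Visit JV; enqueue DP → queue [QM, VI, IZ, IG, BC, OQ, DP]
Visit QM → queue [VI, IZ, IG, BC, OQ, DP]
Visit VI; enqueue YZ → queue [IZ, IG, BC, OQ, DP, YZ]
Visit IZ → queue [IG, BC, OQ, DP, YZ]
Visit IG → queue [BC, OQ, DP, YZ]
Visit BC → queue [OQ, DP, YZ]
Visit OQ → queue [DP, YZ]
Visit DP → queue [YZ]
Visit YZ → queue []

QN → KI → PB → JX → WQ → ZR → JV → QM → VI → IZ → IG → BC → OQ → DP → YZ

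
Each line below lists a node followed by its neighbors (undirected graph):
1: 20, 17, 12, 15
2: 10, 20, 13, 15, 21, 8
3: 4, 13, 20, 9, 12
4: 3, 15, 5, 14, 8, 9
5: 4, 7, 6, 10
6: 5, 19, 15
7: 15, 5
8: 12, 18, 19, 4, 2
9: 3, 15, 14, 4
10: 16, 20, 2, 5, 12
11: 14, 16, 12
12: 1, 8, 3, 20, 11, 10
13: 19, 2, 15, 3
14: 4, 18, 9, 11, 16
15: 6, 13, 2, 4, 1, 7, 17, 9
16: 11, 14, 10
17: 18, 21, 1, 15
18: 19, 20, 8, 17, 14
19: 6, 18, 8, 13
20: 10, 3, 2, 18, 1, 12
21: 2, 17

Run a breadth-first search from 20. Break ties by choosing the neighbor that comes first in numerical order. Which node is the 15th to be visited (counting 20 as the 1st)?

5

Visit 20; enqueue 1, 2, 3, 10, 12, 18 → queue [1, 2, 3, 10, 12, 18]
Visit 1; enqueue 15, 17 → queue [2, 3, 10, 12, 18, 15, 17]
Visit 2; enqueue 8, 13, 21 → queue [3, 10, 12, 18, 15, 17, 8, 13, 21]
Visit 3; enqueue 4, 9 → queue [10, 12, 18, 15, 17, 8, 13, 21, 4, 9]
Visit 10; enqueue 5, 16 → queue [12, 18, 15, 17, 8, 13, 21, 4, 9, 5, 16]
Visit 12; enqueue 11 → queue [18, 15, 17, 8, 13, 21, 4, 9, 5, 16, 11]
Visit 18; enqueue 14, 19 → queue [15, 17, 8, 13, 21, 4, 9, 5, 16, 11, 14, 19]
Visit 15; enqueue 6, 7 → queue [17, 8, 13, 21, 4, 9, 5, 16, 11, 14, 19, 6, 7]
Visit 17 → queue [8, 13, 21, 4, 9, 5, 16, 11, 14, 19, 6, 7]
Visit 8 → queue [13, 21, 4, 9, 5, 16, 11, 14, 19, 6, 7]
Visit 13 → queue [21, 4, 9, 5, 16, 11, 14, 19, 6, 7]
Visit 21 → queue [4, 9, 5, 16, 11, 14, 19, 6, 7]
Visit 4 → queue [9, 5, 16, 11, 14, 19, 6, 7]
Visit 9 → queue [5, 16, 11, 14, 19, 6, 7]
Visit 5 → queue [16, 11, 14, 19, 6, 7]
Visit 16 → queue [11, 14, 19, 6, 7]
Visit 11 → queue [14, 19, 6, 7]
Visit 14 → queue [19, 6, 7]
Visit 19 → queue [6, 7]
Visit 6 → queue [7]
Visit 7 → queue []

Visit order: 20, 1, 2, 3, 10, 12, 18, 15, 17, 8, 13, 21, 4, 9, 5, 16, 11, 14, 19, 6, 7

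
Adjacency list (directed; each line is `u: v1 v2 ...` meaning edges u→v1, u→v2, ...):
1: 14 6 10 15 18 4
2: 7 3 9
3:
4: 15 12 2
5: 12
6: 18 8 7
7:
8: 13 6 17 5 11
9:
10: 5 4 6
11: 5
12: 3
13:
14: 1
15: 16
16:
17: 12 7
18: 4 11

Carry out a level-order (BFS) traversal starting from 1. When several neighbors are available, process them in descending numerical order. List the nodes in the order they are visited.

1 18 15 14 10 6 4 11 16 5 8 7 12 2 17 13 3 9

Visit 1; enqueue 18, 15, 14, 10, 6, 4 → queue [18, 15, 14, 10, 6, 4]
Visit 18; enqueue 11 → queue [15, 14, 10, 6, 4, 11]
Visit 15; enqueue 16 → queue [14, 10, 6, 4, 11, 16]
Visit 14 → queue [10, 6, 4, 11, 16]
Visit 10; enqueue 5 → queue [6, 4, 11, 16, 5]
Visit 6; enqueue 8, 7 → queue [4, 11, 16, 5, 8, 7]
Visit 4; enqueue 12, 2 → queue [11, 16, 5, 8, 7, 12, 2]
Visit 11 → queue [16, 5, 8, 7, 12, 2]
Visit 16 → queue [5, 8, 7, 12, 2]
Visit 5 → queue [8, 7, 12, 2]
Visit 8; enqueue 17, 13 → queue [7, 12, 2, 17, 13]
Visit 7 → queue [12, 2, 17, 13]
Visit 12; enqueue 3 → queue [2, 17, 13, 3]
Visit 2; enqueue 9 → queue [17, 13, 3, 9]
Visit 17 → queue [13, 3, 9]
Visit 13 → queue [3, 9]
Visit 3 → queue [9]
Visit 9 → queue []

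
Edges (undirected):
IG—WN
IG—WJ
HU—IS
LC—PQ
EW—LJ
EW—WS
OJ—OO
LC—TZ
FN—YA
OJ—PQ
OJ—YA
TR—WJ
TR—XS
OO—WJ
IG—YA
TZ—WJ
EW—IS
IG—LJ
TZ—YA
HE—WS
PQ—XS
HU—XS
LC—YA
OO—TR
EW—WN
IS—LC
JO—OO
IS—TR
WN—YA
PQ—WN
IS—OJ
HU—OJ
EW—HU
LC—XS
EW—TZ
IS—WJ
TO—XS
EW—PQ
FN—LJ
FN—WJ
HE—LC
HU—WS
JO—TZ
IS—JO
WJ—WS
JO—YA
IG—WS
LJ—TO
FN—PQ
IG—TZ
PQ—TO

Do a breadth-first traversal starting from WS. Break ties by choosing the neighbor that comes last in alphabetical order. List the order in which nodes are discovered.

Visit WS; enqueue WJ, IG, HU, HE, EW → queue [WJ, IG, HU, HE, EW]
Visit WJ; enqueue TZ, TR, OO, IS, FN → queue [IG, HU, HE, EW, TZ, TR, OO, IS, FN]
Visit IG; enqueue YA, WN, LJ → queue [HU, HE, EW, TZ, TR, OO, IS, FN, YA, WN, LJ]
Visit HU; enqueue XS, OJ → queue [HE, EW, TZ, TR, OO, IS, FN, YA, WN, LJ, XS, OJ]
Visit HE; enqueue LC → queue [EW, TZ, TR, OO, IS, FN, YA, WN, LJ, XS, OJ, LC]
Visit EW; enqueue PQ → queue [TZ, TR, OO, IS, FN, YA, WN, LJ, XS, OJ, LC, PQ]
Visit TZ; enqueue JO → queue [TR, OO, IS, FN, YA, WN, LJ, XS, OJ, LC, PQ, JO]
Visit TR → queue [OO, IS, FN, YA, WN, LJ, XS, OJ, LC, PQ, JO]
Visit OO → queue [IS, FN, YA, WN, LJ, XS, OJ, LC, PQ, JO]
Visit IS → queue [FN, YA, WN, LJ, XS, OJ, LC, PQ, JO]
Visit FN → queue [YA, WN, LJ, XS, OJ, LC, PQ, JO]
Visit YA → queue [WN, LJ, XS, OJ, LC, PQ, JO]
Visit WN → queue [LJ, XS, OJ, LC, PQ, JO]
Visit LJ; enqueue TO → queue [XS, OJ, LC, PQ, JO, TO]
Visit XS → queue [OJ, LC, PQ, JO, TO]
Visit OJ → queue [LC, PQ, JO, TO]
Visit LC → queue [PQ, JO, TO]
Visit PQ → queue [JO, TO]
Visit JO → queue [TO]
Visit TO → queue []

WS, WJ, IG, HU, HE, EW, TZ, TR, OO, IS, FN, YA, WN, LJ, XS, OJ, LC, PQ, JO, TO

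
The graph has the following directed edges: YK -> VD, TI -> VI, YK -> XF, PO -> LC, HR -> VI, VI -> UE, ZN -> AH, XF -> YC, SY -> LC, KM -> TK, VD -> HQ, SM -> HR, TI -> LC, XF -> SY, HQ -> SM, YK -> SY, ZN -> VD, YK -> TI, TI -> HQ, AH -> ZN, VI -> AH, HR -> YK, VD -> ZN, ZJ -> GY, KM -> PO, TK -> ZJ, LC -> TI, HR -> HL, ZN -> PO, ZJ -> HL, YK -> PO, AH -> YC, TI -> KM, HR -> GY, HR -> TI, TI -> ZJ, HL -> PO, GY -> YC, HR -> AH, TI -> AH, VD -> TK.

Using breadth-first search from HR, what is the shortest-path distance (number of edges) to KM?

Level 0: HR
Level 1: AH, GY, HL, TI, VI, YK
Level 2: HQ, KM, LC, PO, SY, UE, VD, XF, YC, ZJ, ZN
Level 3: SM, TK
KM first appears at level 2.

2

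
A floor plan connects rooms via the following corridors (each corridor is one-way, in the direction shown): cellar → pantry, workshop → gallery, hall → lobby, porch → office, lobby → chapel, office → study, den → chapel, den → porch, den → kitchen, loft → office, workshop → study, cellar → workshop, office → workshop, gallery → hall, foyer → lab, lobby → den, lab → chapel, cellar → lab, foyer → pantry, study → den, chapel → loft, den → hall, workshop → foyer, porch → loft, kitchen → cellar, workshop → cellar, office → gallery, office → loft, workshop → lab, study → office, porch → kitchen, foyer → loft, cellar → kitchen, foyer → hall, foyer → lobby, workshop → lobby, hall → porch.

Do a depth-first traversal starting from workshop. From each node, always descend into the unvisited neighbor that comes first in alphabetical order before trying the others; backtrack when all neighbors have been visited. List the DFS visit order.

Visit workshop
workshop → cellar
cellar → kitchen
cellar → lab
lab → chapel
chapel → loft
loft → office
office → gallery
gallery → hall
hall → lobby
lobby → den
den → porch
office → study
cellar → pantry
workshop → foyer

workshop → cellar → kitchen → lab → chapel → loft → office → gallery → hall → lobby → den → porch → study → pantry → foyer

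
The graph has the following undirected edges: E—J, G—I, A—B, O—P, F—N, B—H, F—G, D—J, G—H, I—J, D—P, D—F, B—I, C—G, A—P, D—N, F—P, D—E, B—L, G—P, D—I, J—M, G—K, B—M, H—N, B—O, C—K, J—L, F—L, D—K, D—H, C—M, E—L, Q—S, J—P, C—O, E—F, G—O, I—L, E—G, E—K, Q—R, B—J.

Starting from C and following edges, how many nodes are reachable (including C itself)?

16

BFS from C visits: C, O, M, K, G, P, B, J, E, D, I, H, F, A, L, N
Reachable nodes: 16 of 19 total.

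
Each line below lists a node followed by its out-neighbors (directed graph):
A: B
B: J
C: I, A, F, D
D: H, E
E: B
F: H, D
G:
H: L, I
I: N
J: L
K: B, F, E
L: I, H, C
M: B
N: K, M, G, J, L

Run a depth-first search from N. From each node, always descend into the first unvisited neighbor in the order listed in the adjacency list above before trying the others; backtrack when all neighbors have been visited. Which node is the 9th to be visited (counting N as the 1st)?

Visit N
N → K
K → B
B → J
J → L
L → I
L → H
L → C
C → A
C → F
F → D
D → E
N → M
N → G

Visit order: N, K, B, J, L, I, H, C, A, F, D, E, M, G

A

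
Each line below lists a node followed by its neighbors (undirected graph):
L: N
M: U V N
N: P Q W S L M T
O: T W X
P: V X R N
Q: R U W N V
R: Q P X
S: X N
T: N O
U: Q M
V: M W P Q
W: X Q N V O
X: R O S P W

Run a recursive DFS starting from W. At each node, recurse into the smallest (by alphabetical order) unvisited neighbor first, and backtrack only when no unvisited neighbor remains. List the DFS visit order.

W → N → L → M → U → Q → R → P → V → X → O → T → S

Visit W
W → N
N → L
N → M
M → U
U → Q
Q → R
R → P
P → V
P → X
X → O
O → T
X → S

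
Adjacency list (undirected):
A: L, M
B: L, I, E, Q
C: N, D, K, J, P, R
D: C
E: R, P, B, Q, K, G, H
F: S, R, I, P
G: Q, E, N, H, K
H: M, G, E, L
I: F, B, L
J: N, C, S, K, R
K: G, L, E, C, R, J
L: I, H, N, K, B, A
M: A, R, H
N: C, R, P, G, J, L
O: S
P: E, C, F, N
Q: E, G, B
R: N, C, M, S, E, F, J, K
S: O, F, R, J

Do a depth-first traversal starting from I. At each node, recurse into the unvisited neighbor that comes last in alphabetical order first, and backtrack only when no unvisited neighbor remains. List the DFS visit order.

I L N R S O J K G Q E P F C D H M A B

Visit I
I → L
L → N
N → R
R → S
S → O
S → J
J → K
K → G
G → Q
Q → E
E → P
P → F
P → C
C → D
E → H
H → M
M → A
E → B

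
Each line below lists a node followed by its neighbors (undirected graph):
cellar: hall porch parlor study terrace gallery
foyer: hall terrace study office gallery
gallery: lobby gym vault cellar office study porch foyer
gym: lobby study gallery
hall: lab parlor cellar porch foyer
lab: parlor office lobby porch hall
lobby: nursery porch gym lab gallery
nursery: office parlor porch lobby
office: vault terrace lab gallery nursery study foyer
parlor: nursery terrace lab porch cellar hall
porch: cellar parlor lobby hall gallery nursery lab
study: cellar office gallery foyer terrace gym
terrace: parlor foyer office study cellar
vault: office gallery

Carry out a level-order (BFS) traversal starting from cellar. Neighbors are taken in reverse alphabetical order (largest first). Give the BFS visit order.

cellar → terrace → study → porch → parlor → hall → gallery → office → foyer → gym → nursery → lobby → lab → vault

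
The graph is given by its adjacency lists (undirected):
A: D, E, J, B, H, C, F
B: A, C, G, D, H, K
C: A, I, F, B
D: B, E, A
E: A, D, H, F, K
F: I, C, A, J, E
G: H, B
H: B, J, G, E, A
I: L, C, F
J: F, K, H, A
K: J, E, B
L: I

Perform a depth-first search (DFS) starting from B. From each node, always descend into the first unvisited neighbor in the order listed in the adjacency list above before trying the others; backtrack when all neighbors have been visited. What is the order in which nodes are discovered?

Visit B
B → A
A → D
D → E
E → H
H → J
J → F
F → I
I → L
I → C
J → K
H → G

B → A → D → E → H → J → F → I → L → C → K → G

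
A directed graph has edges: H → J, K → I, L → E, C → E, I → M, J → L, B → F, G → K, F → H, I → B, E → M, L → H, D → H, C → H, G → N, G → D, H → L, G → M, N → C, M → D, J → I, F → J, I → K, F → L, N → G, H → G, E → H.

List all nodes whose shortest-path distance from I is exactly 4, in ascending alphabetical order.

E, G

Level 0: I
Level 1: B, K, M
Level 2: D, F
Level 3: H, J, L
Level 4: E, G
Level 5: N
Level 6: C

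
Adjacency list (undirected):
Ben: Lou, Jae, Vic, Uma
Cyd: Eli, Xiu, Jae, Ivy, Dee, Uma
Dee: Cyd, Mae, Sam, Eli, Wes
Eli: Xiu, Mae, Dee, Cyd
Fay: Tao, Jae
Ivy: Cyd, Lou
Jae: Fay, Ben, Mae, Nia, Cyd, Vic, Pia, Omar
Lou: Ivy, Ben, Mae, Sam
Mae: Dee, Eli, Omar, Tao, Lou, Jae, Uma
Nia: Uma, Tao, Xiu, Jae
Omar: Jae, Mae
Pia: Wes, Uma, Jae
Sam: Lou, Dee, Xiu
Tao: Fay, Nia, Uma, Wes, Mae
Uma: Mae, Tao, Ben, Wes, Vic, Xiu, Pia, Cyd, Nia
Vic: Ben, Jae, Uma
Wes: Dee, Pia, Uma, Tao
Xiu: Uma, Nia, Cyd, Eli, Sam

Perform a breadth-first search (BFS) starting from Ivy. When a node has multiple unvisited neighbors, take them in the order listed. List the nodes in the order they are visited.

Ivy Cyd Lou Eli Xiu Jae Dee Uma Ben Mae Sam Nia Fay Vic Pia Omar Wes Tao

Visit Ivy; enqueue Cyd, Lou → queue [Cyd, Lou]
Visit Cyd; enqueue Eli, Xiu, Jae, Dee, Uma → queue [Lou, Eli, Xiu, Jae, Dee, Uma]
Visit Lou; enqueue Ben, Mae, Sam → queue [Eli, Xiu, Jae, Dee, Uma, Ben, Mae, Sam]
Visit Eli → queue [Xiu, Jae, Dee, Uma, Ben, Mae, Sam]
Visit Xiu; enqueue Nia → queue [Jae, Dee, Uma, Ben, Mae, Sam, Nia]
Visit Jae; enqueue Fay, Vic, Pia, Omar → queue [Dee, Uma, Ben, Mae, Sam, Nia, Fay, Vic, Pia, Omar]
Visit Dee; enqueue Wes → queue [Uma, Ben, Mae, Sam, Nia, Fay, Vic, Pia, Omar, Wes]
Visit Uma; enqueue Tao → queue [Ben, Mae, Sam, Nia, Fay, Vic, Pia, Omar, Wes, Tao]
Visit Ben → queue [Mae, Sam, Nia, Fay, Vic, Pia, Omar, Wes, Tao]
Visit Mae → queue [Sam, Nia, Fay, Vic, Pia, Omar, Wes, Tao]
Visit Sam → queue [Nia, Fay, Vic, Pia, Omar, Wes, Tao]
Visit Nia → queue [Fay, Vic, Pia, Omar, Wes, Tao]
Visit Fay → queue [Vic, Pia, Omar, Wes, Tao]
Visit Vic → queue [Pia, Omar, Wes, Tao]
Visit Pia → queue [Omar, Wes, Tao]
Visit Omar → queue [Wes, Tao]
Visit Wes → queue [Tao]
Visit Tao → queue []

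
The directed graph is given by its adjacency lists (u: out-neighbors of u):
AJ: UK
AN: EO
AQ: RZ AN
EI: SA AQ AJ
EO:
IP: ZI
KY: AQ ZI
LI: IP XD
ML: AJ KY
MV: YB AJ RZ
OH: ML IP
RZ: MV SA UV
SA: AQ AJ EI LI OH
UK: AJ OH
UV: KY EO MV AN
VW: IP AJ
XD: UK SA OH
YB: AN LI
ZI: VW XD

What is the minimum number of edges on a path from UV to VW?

3

Level 0: UV
Level 1: AN, EO, KY, MV
Level 2: AJ, AQ, RZ, YB, ZI
Level 3: LI, SA, UK, VW, XD
Level 4: EI, IP, OH
Level 5: ML
VW first appears at level 3.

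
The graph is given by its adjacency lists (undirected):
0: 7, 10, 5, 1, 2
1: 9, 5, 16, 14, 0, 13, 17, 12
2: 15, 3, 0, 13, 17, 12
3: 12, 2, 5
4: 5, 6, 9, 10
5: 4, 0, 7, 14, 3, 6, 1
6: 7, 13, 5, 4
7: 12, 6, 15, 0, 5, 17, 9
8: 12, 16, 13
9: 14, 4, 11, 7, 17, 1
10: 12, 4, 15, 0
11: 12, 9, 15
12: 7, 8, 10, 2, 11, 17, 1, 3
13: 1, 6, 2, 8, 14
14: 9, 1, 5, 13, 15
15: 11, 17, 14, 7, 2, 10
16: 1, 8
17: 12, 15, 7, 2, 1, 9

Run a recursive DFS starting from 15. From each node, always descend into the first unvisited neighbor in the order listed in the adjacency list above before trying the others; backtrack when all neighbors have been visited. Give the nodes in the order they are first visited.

15, 11, 12, 7, 6, 13, 1, 9, 14, 5, 4, 10, 0, 2, 3, 17, 16, 8

Visit 15
15 → 11
11 → 12
12 → 7
7 → 6
6 → 13
13 → 1
1 → 9
9 → 14
14 → 5
5 → 4
4 → 10
10 → 0
0 → 2
2 → 3
2 → 17
1 → 16
16 → 8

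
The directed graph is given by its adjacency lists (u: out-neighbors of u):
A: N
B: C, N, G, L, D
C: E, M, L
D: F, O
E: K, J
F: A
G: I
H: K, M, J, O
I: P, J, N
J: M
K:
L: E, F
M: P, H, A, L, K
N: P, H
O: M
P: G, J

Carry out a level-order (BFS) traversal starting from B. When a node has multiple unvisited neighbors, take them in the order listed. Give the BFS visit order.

B, C, N, G, L, D, E, M, P, H, I, F, O, K, J, A

Visit B; enqueue C, N, G, L, D → queue [C, N, G, L, D]
Visit C; enqueue E, M → queue [N, G, L, D, E, M]
Visit N; enqueue P, H → queue [G, L, D, E, M, P, H]
Visit G; enqueue I → queue [L, D, E, M, P, H, I]
Visit L; enqueue F → queue [D, E, M, P, H, I, F]
Visit D; enqueue O → queue [E, M, P, H, I, F, O]
Visit E; enqueue K, J → queue [M, P, H, I, F, O, K, J]
Visit M; enqueue A → queue [P, H, I, F, O, K, J, A]
Visit P → queue [H, I, F, O, K, J, A]
Visit H → queue [I, F, O, K, J, A]
Visit I → queue [F, O, K, J, A]
Visit F → queue [O, K, J, A]
Visit O → queue [K, J, A]
Visit K → queue [J, A]
Visit J → queue [A]
Visit A → queue []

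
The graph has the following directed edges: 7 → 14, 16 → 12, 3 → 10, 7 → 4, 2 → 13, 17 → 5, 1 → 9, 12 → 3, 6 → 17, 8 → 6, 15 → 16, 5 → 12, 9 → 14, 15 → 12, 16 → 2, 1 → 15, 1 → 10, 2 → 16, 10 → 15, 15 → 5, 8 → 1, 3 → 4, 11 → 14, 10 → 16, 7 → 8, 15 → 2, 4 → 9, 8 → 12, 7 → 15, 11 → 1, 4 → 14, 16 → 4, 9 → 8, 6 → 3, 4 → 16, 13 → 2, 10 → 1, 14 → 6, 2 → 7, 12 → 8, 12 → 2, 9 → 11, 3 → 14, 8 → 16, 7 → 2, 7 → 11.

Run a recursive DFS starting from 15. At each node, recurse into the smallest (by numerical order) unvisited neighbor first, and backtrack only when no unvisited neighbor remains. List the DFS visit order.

Visit 15
15 → 2
2 → 7
7 → 4
4 → 9
9 → 8
8 → 1
1 → 10
10 → 16
16 → 12
12 → 3
3 → 14
14 → 6
6 → 17
17 → 5
9 → 11
2 → 13

15 → 2 → 7 → 4 → 9 → 8 → 1 → 10 → 16 → 12 → 3 → 14 → 6 → 17 → 5 → 11 → 13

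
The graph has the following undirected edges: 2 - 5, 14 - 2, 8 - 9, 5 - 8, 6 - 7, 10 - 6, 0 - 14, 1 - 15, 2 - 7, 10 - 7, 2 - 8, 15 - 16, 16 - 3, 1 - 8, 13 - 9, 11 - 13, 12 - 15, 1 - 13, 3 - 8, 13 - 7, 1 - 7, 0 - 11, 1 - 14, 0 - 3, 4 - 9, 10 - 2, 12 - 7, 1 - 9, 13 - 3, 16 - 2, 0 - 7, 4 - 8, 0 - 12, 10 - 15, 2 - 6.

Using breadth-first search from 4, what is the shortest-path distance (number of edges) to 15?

Level 0: 4
Level 1: 8, 9
Level 2: 1, 2, 3, 5, 13
Level 3: 0, 6, 7, 10, 11, 14, 15, 16
Level 4: 12
15 first appears at level 3.

3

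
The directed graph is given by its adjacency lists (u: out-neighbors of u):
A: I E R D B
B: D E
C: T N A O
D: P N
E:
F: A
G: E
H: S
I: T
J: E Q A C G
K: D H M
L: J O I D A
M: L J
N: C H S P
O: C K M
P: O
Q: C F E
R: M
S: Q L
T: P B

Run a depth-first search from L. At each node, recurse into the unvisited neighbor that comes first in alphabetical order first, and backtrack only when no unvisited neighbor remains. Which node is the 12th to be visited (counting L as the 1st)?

Visit L
L → A
A → B
B → D
D → N
N → C
C → O
O → K
K → H
H → S
S → Q
Q → E
Q → F
K → M
M → J
J → G
C → T
T → P
A → I
A → R

Visit order: L, A, B, D, N, C, O, K, H, S, Q, E, F, M, J, G, T, P, I, R

E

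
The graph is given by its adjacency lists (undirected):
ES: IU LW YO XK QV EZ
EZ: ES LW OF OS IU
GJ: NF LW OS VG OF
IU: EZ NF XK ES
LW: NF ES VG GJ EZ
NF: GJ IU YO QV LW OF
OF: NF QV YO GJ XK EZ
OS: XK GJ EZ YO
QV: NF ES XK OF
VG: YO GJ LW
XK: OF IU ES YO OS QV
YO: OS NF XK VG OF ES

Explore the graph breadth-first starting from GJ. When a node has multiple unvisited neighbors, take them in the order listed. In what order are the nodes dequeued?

GJ -> NF -> LW -> OS -> VG -> OF -> IU -> YO -> QV -> ES -> EZ -> XK

Visit GJ; enqueue NF, LW, OS, VG, OF → queue [NF, LW, OS, VG, OF]
Visit NF; enqueue IU, YO, QV → queue [LW, OS, VG, OF, IU, YO, QV]
Visit LW; enqueue ES, EZ → queue [OS, VG, OF, IU, YO, QV, ES, EZ]
Visit OS; enqueue XK → queue [VG, OF, IU, YO, QV, ES, EZ, XK]
Visit VG → queue [OF, IU, YO, QV, ES, EZ, XK]
Visit OF → queue [IU, YO, QV, ES, EZ, XK]
Visit IU → queue [YO, QV, ES, EZ, XK]
Visit YO → queue [QV, ES, EZ, XK]
Visit QV → queue [ES, EZ, XK]
Visit ES → queue [EZ, XK]
Visit EZ → queue [XK]
Visit XK → queue []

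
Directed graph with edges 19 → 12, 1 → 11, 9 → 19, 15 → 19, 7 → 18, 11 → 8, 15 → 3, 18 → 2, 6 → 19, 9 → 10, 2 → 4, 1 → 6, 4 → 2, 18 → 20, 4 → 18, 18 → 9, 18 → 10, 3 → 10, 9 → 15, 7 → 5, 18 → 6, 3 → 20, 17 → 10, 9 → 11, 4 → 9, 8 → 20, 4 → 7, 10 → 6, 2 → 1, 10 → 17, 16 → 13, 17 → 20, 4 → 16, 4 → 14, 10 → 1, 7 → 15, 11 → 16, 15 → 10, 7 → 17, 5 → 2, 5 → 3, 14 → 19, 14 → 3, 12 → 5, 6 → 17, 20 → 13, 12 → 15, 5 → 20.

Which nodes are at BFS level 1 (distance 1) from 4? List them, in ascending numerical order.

2, 7, 9, 14, 16, 18

Level 0: 4
Level 1: 2, 7, 9, 14, 16, 18
Level 2: 1, 3, 5, 6, 10, 11, 13, 15, 17, 19, 20
Level 3: 8, 12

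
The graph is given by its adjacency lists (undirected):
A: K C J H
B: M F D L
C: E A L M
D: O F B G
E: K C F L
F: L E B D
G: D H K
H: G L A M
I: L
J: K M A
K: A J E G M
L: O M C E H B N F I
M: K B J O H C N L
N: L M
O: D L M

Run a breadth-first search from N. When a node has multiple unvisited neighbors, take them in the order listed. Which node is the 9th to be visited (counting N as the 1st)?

Visit N; enqueue L, M → queue [L, M]
Visit L; enqueue O, C, E, H, B, F, I → queue [M, O, C, E, H, B, F, I]
Visit M; enqueue K, J → queue [O, C, E, H, B, F, I, K, J]
Visit O; enqueue D → queue [C, E, H, B, F, I, K, J, D]
Visit C; enqueue A → queue [E, H, B, F, I, K, J, D, A]
Visit E → queue [H, B, F, I, K, J, D, A]
Visit H; enqueue G → queue [B, F, I, K, J, D, A, G]
Visit B → queue [F, I, K, J, D, A, G]
Visit F → queue [I, K, J, D, A, G]
Visit I → queue [K, J, D, A, G]
Visit K → queue [J, D, A, G]
Visit J → queue [D, A, G]
Visit D → queue [A, G]
Visit A → queue [G]
Visit G → queue []

Visit order: N, L, M, O, C, E, H, B, F, I, K, J, D, A, G

F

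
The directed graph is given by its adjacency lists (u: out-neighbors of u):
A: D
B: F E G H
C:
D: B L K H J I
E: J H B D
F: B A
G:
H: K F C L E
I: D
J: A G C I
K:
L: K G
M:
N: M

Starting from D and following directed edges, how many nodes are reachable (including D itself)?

BFS from D visits: D, B, L, K, H, J, I, F, E, G, C, A
Reachable nodes: 12 of 14 total.

12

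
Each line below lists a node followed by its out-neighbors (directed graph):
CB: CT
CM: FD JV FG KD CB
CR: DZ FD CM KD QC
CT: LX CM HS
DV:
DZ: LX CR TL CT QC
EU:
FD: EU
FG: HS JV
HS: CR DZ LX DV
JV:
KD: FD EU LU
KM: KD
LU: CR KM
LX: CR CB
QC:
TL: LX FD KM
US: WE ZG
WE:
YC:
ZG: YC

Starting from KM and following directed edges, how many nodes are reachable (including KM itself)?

BFS from KM visits: KM, KD, FD, EU, LU, CR, DZ, CM, QC, LX, TL, CT, JV, FG, CB, HS, DV
Reachable nodes: 17 of 21 total.

17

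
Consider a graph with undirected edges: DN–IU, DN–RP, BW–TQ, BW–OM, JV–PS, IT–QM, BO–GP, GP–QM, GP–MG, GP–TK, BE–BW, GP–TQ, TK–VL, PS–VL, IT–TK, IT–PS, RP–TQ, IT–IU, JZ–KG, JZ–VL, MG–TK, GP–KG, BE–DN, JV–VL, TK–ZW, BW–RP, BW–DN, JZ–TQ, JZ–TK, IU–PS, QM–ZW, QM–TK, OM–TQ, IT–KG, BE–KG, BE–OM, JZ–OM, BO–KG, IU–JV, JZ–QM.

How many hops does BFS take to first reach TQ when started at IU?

Level 0: IU
Level 1: DN, IT, JV, PS
Level 2: BE, BW, KG, QM, RP, TK, VL
Level 3: BO, GP, JZ, MG, OM, TQ, ZW
TQ first appears at level 3.

3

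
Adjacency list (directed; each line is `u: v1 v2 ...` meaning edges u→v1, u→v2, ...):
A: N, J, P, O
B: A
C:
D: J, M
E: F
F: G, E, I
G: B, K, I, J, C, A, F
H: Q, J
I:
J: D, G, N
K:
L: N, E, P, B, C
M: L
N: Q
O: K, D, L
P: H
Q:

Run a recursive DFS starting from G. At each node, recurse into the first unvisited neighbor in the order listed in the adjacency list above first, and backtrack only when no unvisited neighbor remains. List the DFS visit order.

G B A N Q J D M L E F I P H C O K

Visit G
G → B
B → A
A → N
N → Q
A → J
J → D
D → M
M → L
L → E
E → F
F → I
L → P
P → H
L → C
A → O
O → K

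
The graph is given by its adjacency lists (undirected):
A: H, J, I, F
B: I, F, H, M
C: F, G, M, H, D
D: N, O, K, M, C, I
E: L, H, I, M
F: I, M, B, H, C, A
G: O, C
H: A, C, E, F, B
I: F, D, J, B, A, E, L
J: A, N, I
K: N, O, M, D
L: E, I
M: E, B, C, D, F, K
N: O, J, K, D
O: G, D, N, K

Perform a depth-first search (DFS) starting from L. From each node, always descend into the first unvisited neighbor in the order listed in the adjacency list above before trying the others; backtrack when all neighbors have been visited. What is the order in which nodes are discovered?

L -> E -> H -> A -> J -> N -> O -> G -> C -> F -> I -> D -> K -> M -> B

Visit L
L → E
E → H
H → A
A → J
J → N
N → O
O → G
G → C
C → F
F → I
I → D
D → K
K → M
M → B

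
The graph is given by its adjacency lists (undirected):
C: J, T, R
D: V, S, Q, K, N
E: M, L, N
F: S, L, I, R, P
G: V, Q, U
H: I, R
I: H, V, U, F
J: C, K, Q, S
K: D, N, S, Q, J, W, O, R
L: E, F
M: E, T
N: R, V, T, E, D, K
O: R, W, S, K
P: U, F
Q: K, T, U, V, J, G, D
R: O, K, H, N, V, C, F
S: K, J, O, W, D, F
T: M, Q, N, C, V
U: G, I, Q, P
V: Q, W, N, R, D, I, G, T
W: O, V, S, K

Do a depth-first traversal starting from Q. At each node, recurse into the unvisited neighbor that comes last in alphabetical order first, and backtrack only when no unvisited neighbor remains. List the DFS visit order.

Q V W S O R N T M E L F P U I H G C J K D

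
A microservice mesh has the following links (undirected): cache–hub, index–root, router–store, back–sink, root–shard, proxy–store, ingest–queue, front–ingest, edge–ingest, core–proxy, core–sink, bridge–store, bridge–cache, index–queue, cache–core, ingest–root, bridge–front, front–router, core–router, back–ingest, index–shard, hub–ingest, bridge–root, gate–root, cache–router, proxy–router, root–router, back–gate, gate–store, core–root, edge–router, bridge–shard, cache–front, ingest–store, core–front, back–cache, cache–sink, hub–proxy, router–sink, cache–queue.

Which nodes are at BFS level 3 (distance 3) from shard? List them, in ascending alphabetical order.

back, edge, hub, proxy, sink

Level 0: shard
Level 1: bridge, index, root
Level 2: cache, core, front, gate, ingest, queue, router, store
Level 3: back, edge, hub, proxy, sink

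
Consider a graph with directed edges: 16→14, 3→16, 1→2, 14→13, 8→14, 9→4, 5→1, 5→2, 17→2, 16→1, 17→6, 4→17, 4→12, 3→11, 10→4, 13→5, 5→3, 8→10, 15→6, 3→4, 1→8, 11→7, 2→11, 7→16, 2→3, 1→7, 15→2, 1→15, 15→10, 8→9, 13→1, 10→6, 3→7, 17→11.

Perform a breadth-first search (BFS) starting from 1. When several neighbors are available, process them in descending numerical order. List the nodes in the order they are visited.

Visit 1; enqueue 15, 8, 7, 2 → queue [15, 8, 7, 2]
Visit 15; enqueue 10, 6 → queue [8, 7, 2, 10, 6]
Visit 8; enqueue 14, 9 → queue [7, 2, 10, 6, 14, 9]
Visit 7; enqueue 16 → queue [2, 10, 6, 14, 9, 16]
Visit 2; enqueue 11, 3 → queue [10, 6, 14, 9, 16, 11, 3]
Visit 10; enqueue 4 → queue [6, 14, 9, 16, 11, 3, 4]
Visit 6 → queue [14, 9, 16, 11, 3, 4]
Visit 14; enqueue 13 → queue [9, 16, 11, 3, 4, 13]
Visit 9 → queue [16, 11, 3, 4, 13]
Visit 16 → queue [11, 3, 4, 13]
Visit 11 → queue [3, 4, 13]
Visit 3 → queue [4, 13]
Visit 4; enqueue 17, 12 → queue [13, 17, 12]
Visit 13; enqueue 5 → queue [17, 12, 5]
Visit 17 → queue [12, 5]
Visit 12 → queue [5]
Visit 5 → queue []

1 -> 15 -> 8 -> 7 -> 2 -> 10 -> 6 -> 14 -> 9 -> 16 -> 11 -> 3 -> 4 -> 13 -> 17 -> 12 -> 5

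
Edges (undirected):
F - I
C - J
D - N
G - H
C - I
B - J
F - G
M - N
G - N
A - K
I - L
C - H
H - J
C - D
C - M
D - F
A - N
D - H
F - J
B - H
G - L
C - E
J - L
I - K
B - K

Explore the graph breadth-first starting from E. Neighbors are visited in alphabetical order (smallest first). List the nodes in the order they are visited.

Visit E; enqueue C → queue [C]
Visit C; enqueue D, H, I, J, M → queue [D, H, I, J, M]
Visit D; enqueue F, N → queue [H, I, J, M, F, N]
Visit H; enqueue B, G → queue [I, J, M, F, N, B, G]
Visit I; enqueue K, L → queue [J, M, F, N, B, G, K, L]
Visit J → queue [M, F, N, B, G, K, L]
Visit M → queue [F, N, B, G, K, L]
Visit F → queue [N, B, G, K, L]
Visit N; enqueue A → queue [B, G, K, L, A]
Visit B → queue [G, K, L, A]
Visit G → queue [K, L, A]
Visit K → queue [L, A]
Visit L → queue [A]
Visit A → queue []

E -> C -> D -> H -> I -> J -> M -> F -> N -> B -> G -> K -> L -> A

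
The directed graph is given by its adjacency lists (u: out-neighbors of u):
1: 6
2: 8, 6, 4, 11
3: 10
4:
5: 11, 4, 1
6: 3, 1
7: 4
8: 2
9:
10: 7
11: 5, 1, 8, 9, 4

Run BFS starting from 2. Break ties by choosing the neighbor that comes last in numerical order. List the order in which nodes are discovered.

2 -> 11 -> 8 -> 6 -> 4 -> 9 -> 5 -> 1 -> 3 -> 10 -> 7

Visit 2; enqueue 11, 8, 6, 4 → queue [11, 8, 6, 4]
Visit 11; enqueue 9, 5, 1 → queue [8, 6, 4, 9, 5, 1]
Visit 8 → queue [6, 4, 9, 5, 1]
Visit 6; enqueue 3 → queue [4, 9, 5, 1, 3]
Visit 4 → queue [9, 5, 1, 3]
Visit 9 → queue [5, 1, 3]
Visit 5 → queue [1, 3]
Visit 1 → queue [3]
Visit 3; enqueue 10 → queue [10]
Visit 10; enqueue 7 → queue [7]
Visit 7 → queue []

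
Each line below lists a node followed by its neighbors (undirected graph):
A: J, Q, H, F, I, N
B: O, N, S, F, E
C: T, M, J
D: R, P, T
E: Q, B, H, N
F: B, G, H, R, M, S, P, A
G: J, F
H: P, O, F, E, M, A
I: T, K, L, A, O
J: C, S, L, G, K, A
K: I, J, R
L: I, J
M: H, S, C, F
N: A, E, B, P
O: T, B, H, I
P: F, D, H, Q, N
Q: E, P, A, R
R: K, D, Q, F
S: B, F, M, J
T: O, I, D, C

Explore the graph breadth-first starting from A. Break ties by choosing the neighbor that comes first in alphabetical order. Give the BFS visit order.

A, F, H, I, J, N, Q, B, G, M, P, R, S, E, O, K, L, T, C, D

Visit A; enqueue F, H, I, J, N, Q → queue [F, H, I, J, N, Q]
Visit F; enqueue B, G, M, P, R, S → queue [H, I, J, N, Q, B, G, M, P, R, S]
Visit H; enqueue E, O → queue [I, J, N, Q, B, G, M, P, R, S, E, O]
Visit I; enqueue K, L, T → queue [J, N, Q, B, G, M, P, R, S, E, O, K, L, T]
Visit J; enqueue C → queue [N, Q, B, G, M, P, R, S, E, O, K, L, T, C]
Visit N → queue [Q, B, G, M, P, R, S, E, O, K, L, T, C]
Visit Q → queue [B, G, M, P, R, S, E, O, K, L, T, C]
Visit B → queue [G, M, P, R, S, E, O, K, L, T, C]
Visit G → queue [M, P, R, S, E, O, K, L, T, C]
Visit M → queue [P, R, S, E, O, K, L, T, C]
Visit P; enqueue D → queue [R, S, E, O, K, L, T, C, D]
Visit R → queue [S, E, O, K, L, T, C, D]
Visit S → queue [E, O, K, L, T, C, D]
Visit E → queue [O, K, L, T, C, D]
Visit O → queue [K, L, T, C, D]
Visit K → queue [L, T, C, D]
Visit L → queue [T, C, D]
Visit T → queue [C, D]
Visit C → queue [D]
Visit D → queue []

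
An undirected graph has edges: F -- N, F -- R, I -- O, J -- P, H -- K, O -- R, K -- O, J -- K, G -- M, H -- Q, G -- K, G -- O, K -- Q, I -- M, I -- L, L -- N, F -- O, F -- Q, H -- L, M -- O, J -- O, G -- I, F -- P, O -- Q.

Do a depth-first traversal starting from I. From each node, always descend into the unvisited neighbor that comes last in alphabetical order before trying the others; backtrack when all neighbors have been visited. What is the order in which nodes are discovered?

Visit I
I → O
O → R
R → F
F → Q
Q → K
K → J
J → P
K → H
H → L
L → N
K → G
G → M

I, O, R, F, Q, K, J, P, H, L, N, G, M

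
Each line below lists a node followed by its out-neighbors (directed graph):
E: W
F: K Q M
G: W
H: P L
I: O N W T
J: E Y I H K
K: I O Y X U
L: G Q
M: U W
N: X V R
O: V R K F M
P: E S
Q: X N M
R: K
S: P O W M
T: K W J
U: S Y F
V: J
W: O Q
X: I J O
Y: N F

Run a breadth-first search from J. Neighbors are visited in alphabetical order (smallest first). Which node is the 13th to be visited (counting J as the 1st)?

U

Visit J; enqueue E, H, I, K, Y → queue [E, H, I, K, Y]
Visit E; enqueue W → queue [H, I, K, Y, W]
Visit H; enqueue L, P → queue [I, K, Y, W, L, P]
Visit I; enqueue N, O, T → queue [K, Y, W, L, P, N, O, T]
Visit K; enqueue U, X → queue [Y, W, L, P, N, O, T, U, X]
Visit Y; enqueue F → queue [W, L, P, N, O, T, U, X, F]
Visit W; enqueue Q → queue [L, P, N, O, T, U, X, F, Q]
Visit L; enqueue G → queue [P, N, O, T, U, X, F, Q, G]
Visit P; enqueue S → queue [N, O, T, U, X, F, Q, G, S]
Visit N; enqueue R, V → queue [O, T, U, X, F, Q, G, S, R, V]
Visit O; enqueue M → queue [T, U, X, F, Q, G, S, R, V, M]
Visit T → queue [U, X, F, Q, G, S, R, V, M]
Visit U → queue [X, F, Q, G, S, R, V, M]
Visit X → queue [F, Q, G, S, R, V, M]
Visit F → queue [Q, G, S, R, V, M]
Visit Q → queue [G, S, R, V, M]
Visit G → queue [S, R, V, M]
Visit S → queue [R, V, M]
Visit R → queue [V, M]
Visit V → queue [M]
Visit M → queue []

Visit order: J, E, H, I, K, Y, W, L, P, N, O, T, U, X, F, Q, G, S, R, V, M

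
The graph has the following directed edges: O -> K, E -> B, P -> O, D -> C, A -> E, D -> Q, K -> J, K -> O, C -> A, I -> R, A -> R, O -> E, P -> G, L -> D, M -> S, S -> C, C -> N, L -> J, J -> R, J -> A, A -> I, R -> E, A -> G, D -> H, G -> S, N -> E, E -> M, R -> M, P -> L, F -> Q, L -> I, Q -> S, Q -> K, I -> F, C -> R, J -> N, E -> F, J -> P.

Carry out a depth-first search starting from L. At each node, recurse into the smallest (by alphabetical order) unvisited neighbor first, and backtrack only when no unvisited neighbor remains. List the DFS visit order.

L -> D -> C -> A -> E -> B -> F -> Q -> K -> J -> N -> P -> G -> S -> O -> R -> M -> I -> H

Visit L
L → D
D → C
C → A
A → E
E → B
E → F
F → Q
Q → K
K → J
J → N
J → P
P → G
G → S
P → O
J → R
R → M
A → I
D → H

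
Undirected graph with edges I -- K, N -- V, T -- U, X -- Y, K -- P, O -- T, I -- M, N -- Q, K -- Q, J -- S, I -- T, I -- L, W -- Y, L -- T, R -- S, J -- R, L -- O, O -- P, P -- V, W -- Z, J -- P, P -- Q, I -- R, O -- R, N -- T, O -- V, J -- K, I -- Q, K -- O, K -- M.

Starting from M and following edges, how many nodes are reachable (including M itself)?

14

BFS from M visits: M, I, K, L, Q, R, T, J, O, P, N, S, U, V
Reachable nodes: 14 of 18 total.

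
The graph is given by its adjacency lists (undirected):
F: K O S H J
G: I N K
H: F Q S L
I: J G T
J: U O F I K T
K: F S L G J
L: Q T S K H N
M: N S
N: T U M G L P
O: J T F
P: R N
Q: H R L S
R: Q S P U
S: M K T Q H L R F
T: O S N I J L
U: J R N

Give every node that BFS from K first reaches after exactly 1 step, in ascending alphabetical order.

F, G, J, L, S

Level 0: K
Level 1: F, G, J, L, S
Level 2: H, I, M, N, O, Q, R, T, U
Level 3: P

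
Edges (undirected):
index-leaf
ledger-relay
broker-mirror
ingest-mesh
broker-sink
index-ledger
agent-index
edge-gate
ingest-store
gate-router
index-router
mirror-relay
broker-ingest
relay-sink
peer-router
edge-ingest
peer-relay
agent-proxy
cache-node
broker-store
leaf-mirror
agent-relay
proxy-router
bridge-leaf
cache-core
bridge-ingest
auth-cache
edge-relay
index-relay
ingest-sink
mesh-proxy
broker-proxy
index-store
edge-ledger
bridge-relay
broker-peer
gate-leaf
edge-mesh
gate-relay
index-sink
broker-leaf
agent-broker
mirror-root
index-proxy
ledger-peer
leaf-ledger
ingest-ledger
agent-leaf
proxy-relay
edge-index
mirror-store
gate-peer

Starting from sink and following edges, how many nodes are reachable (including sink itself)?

18

BFS from sink visits: sink, broker, index, ingest, relay, agent, leaf, mirror, peer, proxy, store, edge, ledger, router, bridge, mesh, gate, root
Reachable nodes: 18 of 22 total.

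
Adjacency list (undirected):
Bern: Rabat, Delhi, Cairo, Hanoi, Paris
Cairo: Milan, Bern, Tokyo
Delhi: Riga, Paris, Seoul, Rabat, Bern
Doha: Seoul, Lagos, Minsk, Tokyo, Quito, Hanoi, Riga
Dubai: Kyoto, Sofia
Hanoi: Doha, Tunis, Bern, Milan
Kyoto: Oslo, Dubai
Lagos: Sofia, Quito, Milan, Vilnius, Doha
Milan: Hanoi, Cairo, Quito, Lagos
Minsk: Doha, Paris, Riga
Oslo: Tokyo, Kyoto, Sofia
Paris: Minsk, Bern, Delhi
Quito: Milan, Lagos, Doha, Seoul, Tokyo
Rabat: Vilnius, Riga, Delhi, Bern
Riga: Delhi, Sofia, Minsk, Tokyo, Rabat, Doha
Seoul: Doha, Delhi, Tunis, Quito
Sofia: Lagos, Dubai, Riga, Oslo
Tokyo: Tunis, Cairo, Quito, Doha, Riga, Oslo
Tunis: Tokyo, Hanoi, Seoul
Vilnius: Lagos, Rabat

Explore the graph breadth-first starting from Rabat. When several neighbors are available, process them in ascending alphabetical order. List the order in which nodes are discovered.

Rabat -> Bern -> Delhi -> Riga -> Vilnius -> Cairo -> Hanoi -> Paris -> Seoul -> Doha -> Minsk -> Sofia -> Tokyo -> Lagos -> Milan -> Tunis -> Quito -> Dubai -> Oslo -> Kyoto

Visit Rabat; enqueue Bern, Delhi, Riga, Vilnius → queue [Bern, Delhi, Riga, Vilnius]
Visit Bern; enqueue Cairo, Hanoi, Paris → queue [Delhi, Riga, Vilnius, Cairo, Hanoi, Paris]
Visit Delhi; enqueue Seoul → queue [Riga, Vilnius, Cairo, Hanoi, Paris, Seoul]
Visit Riga; enqueue Doha, Minsk, Sofia, Tokyo → queue [Vilnius, Cairo, Hanoi, Paris, Seoul, Doha, Minsk, Sofia, Tokyo]
Visit Vilnius; enqueue Lagos → queue [Cairo, Hanoi, Paris, Seoul, Doha, Minsk, Sofia, Tokyo, Lagos]
Visit Cairo; enqueue Milan → queue [Hanoi, Paris, Seoul, Doha, Minsk, Sofia, Tokyo, Lagos, Milan]
Visit Hanoi; enqueue Tunis → queue [Paris, Seoul, Doha, Minsk, Sofia, Tokyo, Lagos, Milan, Tunis]
Visit Paris → queue [Seoul, Doha, Minsk, Sofia, Tokyo, Lagos, Milan, Tunis]
Visit Seoul; enqueue Quito → queue [Doha, Minsk, Sofia, Tokyo, Lagos, Milan, Tunis, Quito]
Visit Doha → queue [Minsk, Sofia, Tokyo, Lagos, Milan, Tunis, Quito]
Visit Minsk → queue [Sofia, Tokyo, Lagos, Milan, Tunis, Quito]
Visit Sofia; enqueue Dubai, Oslo → queue [Tokyo, Lagos, Milan, Tunis, Quito, Dubai, Oslo]
Visit Tokyo → queue [Lagos, Milan, Tunis, Quito, Dubai, Oslo]
Visit Lagos → queue [Milan, Tunis, Quito, Dubai, Oslo]
Visit Milan → queue [Tunis, Quito, Dubai, Oslo]
Visit Tunis → queue [Quito, Dubai, Oslo]
Visit Quito → queue [Dubai, Oslo]
Visit Dubai; enqueue Kyoto → queue [Oslo, Kyoto]
Visit Oslo → queue [Kyoto]
Visit Kyoto → queue []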